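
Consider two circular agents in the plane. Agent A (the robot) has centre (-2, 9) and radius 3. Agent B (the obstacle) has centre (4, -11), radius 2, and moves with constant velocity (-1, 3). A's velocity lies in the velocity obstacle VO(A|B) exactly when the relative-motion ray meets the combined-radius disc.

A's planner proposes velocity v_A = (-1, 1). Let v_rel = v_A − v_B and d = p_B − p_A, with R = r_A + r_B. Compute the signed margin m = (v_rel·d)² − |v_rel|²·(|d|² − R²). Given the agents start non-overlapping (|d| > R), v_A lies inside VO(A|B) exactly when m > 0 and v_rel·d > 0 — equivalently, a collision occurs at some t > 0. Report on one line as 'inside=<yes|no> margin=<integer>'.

d = (6, -20),  |d|² = 436;  R = 3+2 = 5,  c = 436−5² = 411
v_rel = (0, -2),  |v_rel|² = 4;  v_rel·d = (0)·(6) + (-2)·(-20) = 40
4·t² − 80·t + 411 = 0  ⇒  m = 40² − 4·411 = -44
m = -44 < 0,  v_rel·d = 40 > 0  ⇒  outside

inside=no margin=-44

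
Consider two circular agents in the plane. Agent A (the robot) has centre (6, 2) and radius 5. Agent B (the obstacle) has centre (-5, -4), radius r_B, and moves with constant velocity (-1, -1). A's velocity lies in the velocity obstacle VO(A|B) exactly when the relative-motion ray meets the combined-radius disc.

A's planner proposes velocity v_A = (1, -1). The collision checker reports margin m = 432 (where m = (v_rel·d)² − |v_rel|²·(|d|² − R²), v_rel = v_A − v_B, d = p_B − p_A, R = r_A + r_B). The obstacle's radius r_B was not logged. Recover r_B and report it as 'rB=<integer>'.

m = 432
d = (-11, -6);  v_rel = (2, 0),  |v_rel|² = 4
v_rel×d = (2)·(-6) − (0)·(-11) = -12
since m = R²·4 − (-12)²:  R² = (144 + 432) / 4 = 144
R = √144 = 12  ⇒  r_B = 12 − 5 = 7

rB=7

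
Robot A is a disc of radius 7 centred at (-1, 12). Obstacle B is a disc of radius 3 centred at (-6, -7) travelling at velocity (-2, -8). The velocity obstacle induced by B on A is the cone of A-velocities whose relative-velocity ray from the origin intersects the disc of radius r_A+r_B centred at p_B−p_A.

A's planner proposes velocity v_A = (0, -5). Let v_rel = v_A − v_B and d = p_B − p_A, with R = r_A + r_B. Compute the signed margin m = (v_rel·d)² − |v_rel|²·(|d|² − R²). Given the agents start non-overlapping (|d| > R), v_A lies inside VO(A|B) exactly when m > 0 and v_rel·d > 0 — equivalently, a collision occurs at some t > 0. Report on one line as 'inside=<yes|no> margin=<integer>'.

d = (-5, -19),  |d|² = 386;  R = 7+3 = 10,  c = 386−10² = 286
v_rel = (2, 3),  |v_rel|² = 13;  v_rel·d = (2)·(-5) + (3)·(-19) = -67
13·t² + 134·t + 286 = 0  ⇒  m = (-67)² − 13·286 = 771
m = 771 > 0,  v_rel·d = -67 < 0  ⇒  outside

inside=no margin=771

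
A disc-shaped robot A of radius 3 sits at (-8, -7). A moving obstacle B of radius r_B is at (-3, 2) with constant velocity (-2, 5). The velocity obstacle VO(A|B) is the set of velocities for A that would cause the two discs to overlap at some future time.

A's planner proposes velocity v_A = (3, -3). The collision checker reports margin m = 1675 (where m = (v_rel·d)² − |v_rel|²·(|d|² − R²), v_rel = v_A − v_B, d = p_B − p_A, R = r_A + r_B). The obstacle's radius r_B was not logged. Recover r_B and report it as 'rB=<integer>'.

m = 1675
d = (5, 9);  v_rel = (5, -8),  |v_rel|² = 89
v_rel×d = (5)·(9) − (-8)·(5) = 85
since m = R²·89 − 85²:  R² = (7225 + 1675) / 89 = 100
R = √100 = 10  ⇒  r_B = 10 − 3 = 7

rB=7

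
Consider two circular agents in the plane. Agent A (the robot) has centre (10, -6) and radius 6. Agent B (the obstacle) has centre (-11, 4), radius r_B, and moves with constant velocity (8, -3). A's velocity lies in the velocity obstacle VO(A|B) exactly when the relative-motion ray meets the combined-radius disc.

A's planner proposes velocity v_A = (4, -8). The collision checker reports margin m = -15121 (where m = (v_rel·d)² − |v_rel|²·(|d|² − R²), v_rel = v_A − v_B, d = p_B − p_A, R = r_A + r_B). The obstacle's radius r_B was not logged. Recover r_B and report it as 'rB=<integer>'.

m = -15121
d = (-21, 10);  v_rel = (-4, -5),  |v_rel|² = 41
v_rel×d = (-4)·(10) − (-5)·(-21) = -145
since m = R²·41 − (-145)²:  R² = (21025 + -15121) / 41 = 144
R = √144 = 12  ⇒  r_B = 12 − 6 = 6

rB=6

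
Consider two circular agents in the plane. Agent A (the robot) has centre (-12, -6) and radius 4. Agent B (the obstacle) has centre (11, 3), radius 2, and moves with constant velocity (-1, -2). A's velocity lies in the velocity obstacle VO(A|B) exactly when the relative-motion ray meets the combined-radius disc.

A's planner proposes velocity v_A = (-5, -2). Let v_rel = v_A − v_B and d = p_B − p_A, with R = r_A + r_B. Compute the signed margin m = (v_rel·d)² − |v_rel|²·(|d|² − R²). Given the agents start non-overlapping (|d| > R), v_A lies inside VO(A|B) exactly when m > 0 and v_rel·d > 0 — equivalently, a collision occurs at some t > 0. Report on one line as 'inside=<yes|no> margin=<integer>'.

d = (23, 9),  |d|² = 610;  R = 4+2 = 6,  c = 610−6² = 574
v_rel = (-4, 0),  |v_rel|² = 16;  v_rel·d = (-4)·(23) + (0)·(9) = -92
16·t² + 184·t + 574 = 0  ⇒  m = (-92)² − 16·574 = -720
m = -720 < 0,  v_rel·d = -92 < 0  ⇒  outside

inside=no margin=-720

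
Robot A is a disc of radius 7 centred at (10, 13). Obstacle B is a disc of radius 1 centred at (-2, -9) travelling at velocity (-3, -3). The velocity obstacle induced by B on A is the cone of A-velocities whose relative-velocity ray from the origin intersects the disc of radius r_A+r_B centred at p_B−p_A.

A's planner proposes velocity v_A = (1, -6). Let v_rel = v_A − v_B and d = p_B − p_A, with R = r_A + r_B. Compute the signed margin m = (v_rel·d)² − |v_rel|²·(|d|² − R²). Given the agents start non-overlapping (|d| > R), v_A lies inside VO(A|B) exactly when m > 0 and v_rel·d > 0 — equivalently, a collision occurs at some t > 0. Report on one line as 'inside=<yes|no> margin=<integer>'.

d = (-12, -22),  |d|² = 628;  R = 7+1 = 8,  c = 628−8² = 564
v_rel = (4, -3),  |v_rel|² = 25;  v_rel·d = (4)·(-12) + (-3)·(-22) = 18
25·t² − 36·t + 564 = 0  ⇒  m = 18² − 25·564 = -13776
m = -13776 < 0,  v_rel·d = 18 > 0  ⇒  outside

inside=no margin=-13776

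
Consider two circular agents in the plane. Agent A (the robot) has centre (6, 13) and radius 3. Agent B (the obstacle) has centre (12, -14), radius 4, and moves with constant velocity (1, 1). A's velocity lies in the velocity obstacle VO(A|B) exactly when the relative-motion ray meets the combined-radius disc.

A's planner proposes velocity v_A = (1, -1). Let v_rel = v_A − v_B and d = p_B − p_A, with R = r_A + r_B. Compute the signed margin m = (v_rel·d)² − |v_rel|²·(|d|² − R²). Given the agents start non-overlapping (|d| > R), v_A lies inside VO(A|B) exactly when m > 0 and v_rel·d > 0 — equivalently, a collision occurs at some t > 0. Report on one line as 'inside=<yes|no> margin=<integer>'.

d = (6, -27),  |d|² = 765;  R = 3+4 = 7,  c = 765−7² = 716
v_rel = (0, -2),  |v_rel|² = 4;  v_rel·d = (0)·(6) + (-2)·(-27) = 54
4·t² − 108·t + 716 = 0  ⇒  m = 54² − 4·716 = 52
m = 52 > 0,  v_rel·d = 54 > 0  ⇒  inside

inside=yes margin=52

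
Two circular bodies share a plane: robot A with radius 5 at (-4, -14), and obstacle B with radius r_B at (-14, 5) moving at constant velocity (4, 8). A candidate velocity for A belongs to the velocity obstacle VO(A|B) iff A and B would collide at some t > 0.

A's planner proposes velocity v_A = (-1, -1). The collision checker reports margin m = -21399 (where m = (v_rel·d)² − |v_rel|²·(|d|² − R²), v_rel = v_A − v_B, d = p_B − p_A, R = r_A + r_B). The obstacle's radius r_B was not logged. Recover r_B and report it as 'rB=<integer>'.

m = -21399
d = (-10, 19);  v_rel = (-5, -9),  |v_rel|² = 106
v_rel×d = (-5)·(19) − (-9)·(-10) = -185
since m = R²·106 − (-185)²:  R² = (34225 + -21399) / 106 = 121
R = √121 = 11  ⇒  r_B = 11 − 5 = 6

rB=6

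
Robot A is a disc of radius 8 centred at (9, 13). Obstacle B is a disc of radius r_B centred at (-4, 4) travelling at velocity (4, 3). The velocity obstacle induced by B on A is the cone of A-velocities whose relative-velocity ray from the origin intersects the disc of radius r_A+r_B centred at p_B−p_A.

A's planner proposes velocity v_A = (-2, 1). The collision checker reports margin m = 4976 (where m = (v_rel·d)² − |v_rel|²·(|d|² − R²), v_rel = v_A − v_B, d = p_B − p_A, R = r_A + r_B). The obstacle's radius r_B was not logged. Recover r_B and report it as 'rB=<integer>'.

m = 4976
d = (-13, -9);  v_rel = (-6, -2),  |v_rel|² = 40
v_rel×d = (-6)·(-9) − (-2)·(-13) = 28
since m = R²·40 − 28²:  R² = (784 + 4976) / 40 = 144
R = √144 = 12  ⇒  r_B = 12 − 8 = 4

rB=4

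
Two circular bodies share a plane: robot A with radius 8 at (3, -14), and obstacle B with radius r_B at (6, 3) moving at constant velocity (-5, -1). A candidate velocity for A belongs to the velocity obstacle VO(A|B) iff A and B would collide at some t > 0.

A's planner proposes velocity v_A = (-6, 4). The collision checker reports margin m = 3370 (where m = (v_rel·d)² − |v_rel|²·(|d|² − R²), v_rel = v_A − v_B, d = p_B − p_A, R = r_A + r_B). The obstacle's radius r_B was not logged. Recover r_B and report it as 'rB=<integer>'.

m = 3370
d = (3, 17);  v_rel = (-1, 5),  |v_rel|² = 26
v_rel×d = (-1)·(17) − (5)·(3) = -32
since m = R²·26 − (-32)²:  R² = (1024 + 3370) / 26 = 169
R = √169 = 13  ⇒  r_B = 13 − 8 = 5

rB=5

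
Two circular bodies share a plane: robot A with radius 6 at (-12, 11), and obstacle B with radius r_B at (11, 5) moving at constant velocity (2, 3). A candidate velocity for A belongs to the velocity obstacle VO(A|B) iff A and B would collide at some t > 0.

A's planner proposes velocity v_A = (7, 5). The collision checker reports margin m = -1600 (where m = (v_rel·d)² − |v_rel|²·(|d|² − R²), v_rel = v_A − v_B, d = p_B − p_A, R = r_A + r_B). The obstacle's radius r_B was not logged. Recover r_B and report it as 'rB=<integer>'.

m = -1600
d = (23, -6);  v_rel = (5, 2),  |v_rel|² = 29
v_rel×d = (5)·(-6) − (2)·(23) = -76
since m = R²·29 − (-76)²:  R² = (5776 + -1600) / 29 = 144
R = √144 = 12  ⇒  r_B = 12 − 6 = 6

rB=6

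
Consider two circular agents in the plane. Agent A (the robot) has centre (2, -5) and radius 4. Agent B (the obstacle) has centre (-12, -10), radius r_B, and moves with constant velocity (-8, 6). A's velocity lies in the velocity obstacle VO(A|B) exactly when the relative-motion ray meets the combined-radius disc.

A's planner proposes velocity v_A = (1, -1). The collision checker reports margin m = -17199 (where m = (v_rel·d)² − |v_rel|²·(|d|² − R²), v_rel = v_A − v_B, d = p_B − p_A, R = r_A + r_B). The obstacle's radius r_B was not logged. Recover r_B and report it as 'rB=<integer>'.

m = -17199
d = (-14, -5);  v_rel = (9, -7),  |v_rel|² = 130
v_rel×d = (9)·(-5) − (-7)·(-14) = -143
since m = R²·130 − (-143)²:  R² = (20449 + -17199) / 130 = 25
R = √25 = 5  ⇒  r_B = 5 − 4 = 1

rB=1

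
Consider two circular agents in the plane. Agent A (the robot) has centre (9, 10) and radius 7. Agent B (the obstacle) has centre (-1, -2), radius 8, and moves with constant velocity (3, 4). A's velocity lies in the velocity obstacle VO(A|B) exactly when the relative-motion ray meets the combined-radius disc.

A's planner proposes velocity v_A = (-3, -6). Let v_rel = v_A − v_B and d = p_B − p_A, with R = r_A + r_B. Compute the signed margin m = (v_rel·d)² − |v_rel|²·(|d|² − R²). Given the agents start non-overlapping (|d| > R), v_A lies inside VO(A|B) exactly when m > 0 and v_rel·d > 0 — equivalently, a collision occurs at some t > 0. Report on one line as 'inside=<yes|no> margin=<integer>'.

d = (-10, -12),  |d|² = 244;  R = 7+8 = 15,  c = 244−15² = 19
v_rel = (-6, -10),  |v_rel|² = 136;  v_rel·d = (-6)·(-10) + (-10)·(-12) = 180
136·t² − 360·t + 19 = 0  ⇒  m = 180² − 136·19 = 29816
m = 29816 > 0,  v_rel·d = 180 > 0  ⇒  inside

inside=yes margin=29816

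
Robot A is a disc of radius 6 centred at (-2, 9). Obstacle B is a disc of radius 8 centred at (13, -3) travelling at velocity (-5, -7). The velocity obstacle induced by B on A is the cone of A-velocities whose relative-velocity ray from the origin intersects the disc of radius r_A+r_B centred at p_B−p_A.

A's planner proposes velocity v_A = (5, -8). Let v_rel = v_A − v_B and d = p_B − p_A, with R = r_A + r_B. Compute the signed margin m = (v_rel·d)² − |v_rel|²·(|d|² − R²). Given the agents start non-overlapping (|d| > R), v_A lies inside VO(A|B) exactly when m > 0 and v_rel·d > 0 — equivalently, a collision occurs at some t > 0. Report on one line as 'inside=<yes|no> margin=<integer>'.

d = (15, -12),  |d|² = 369;  R = 6+8 = 14,  c = 369−14² = 173
v_rel = (10, -1),  |v_rel|² = 101;  v_rel·d = (10)·(15) + (-1)·(-12) = 162
101·t² − 324·t + 173 = 0  ⇒  m = 162² − 101·173 = 8771
m = 8771 > 0,  v_rel·d = 162 > 0  ⇒  inside

inside=yes margin=8771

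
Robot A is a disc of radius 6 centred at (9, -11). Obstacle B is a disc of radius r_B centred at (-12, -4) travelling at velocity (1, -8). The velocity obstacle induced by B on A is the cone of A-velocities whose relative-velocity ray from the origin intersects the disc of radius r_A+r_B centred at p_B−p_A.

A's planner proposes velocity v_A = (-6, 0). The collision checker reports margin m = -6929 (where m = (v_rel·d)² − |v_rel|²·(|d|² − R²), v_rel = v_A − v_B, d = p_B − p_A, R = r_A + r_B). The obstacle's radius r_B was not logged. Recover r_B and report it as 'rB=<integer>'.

m = -6929
d = (-21, 7);  v_rel = (-7, 8),  |v_rel|² = 113
v_rel×d = (-7)·(7) − (8)·(-21) = 119
since m = R²·113 − 119²:  R² = (14161 + -6929) / 113 = 64
R = √64 = 8  ⇒  r_B = 8 − 6 = 2

rB=2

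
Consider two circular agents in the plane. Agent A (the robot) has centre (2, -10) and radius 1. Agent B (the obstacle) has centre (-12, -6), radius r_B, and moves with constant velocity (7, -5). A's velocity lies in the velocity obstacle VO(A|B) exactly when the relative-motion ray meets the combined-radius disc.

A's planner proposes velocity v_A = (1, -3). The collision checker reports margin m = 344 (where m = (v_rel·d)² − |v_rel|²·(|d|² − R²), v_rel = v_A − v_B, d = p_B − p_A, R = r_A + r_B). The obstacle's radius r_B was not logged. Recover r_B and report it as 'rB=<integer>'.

m = 344
d = (-14, 4);  v_rel = (-6, 2),  |v_rel|² = 40
v_rel×d = (-6)·(4) − (2)·(-14) = 4
since m = R²·40 − 4²:  R² = (16 + 344) / 40 = 9
R = √9 = 3  ⇒  r_B = 3 − 1 = 2

rB=2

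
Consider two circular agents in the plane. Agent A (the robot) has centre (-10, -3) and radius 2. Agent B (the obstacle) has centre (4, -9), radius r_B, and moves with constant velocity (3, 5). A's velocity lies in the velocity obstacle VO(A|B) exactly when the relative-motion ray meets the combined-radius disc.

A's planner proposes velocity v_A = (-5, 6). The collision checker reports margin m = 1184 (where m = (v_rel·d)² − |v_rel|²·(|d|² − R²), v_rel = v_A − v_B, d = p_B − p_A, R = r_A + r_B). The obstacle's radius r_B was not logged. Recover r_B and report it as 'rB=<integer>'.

m = 1184
d = (14, -6);  v_rel = (-8, 1),  |v_rel|² = 65
v_rel×d = (-8)·(-6) − (1)·(14) = 34
since m = R²·65 − 34²:  R² = (1156 + 1184) / 65 = 36
R = √36 = 6  ⇒  r_B = 6 − 2 = 4

rB=4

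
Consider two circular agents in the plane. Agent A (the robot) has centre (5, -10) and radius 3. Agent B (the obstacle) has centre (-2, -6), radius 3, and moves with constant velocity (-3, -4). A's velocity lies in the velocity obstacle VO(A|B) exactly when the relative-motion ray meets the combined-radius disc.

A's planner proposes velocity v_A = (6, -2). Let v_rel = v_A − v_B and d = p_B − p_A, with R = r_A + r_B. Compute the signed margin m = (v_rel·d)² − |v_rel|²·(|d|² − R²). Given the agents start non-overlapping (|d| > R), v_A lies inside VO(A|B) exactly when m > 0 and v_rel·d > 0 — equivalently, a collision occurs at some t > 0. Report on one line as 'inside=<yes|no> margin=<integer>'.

d = (-7, 4),  |d|² = 65;  R = 3+3 = 6,  c = 65−6² = 29
v_rel = (9, 2),  |v_rel|² = 85;  v_rel·d = (9)·(-7) + (2)·(4) = -55
85·t² + 110·t + 29 = 0  ⇒  m = (-55)² − 85·29 = 560
m = 560 > 0,  v_rel·d = -55 < 0  ⇒  outside

inside=no margin=560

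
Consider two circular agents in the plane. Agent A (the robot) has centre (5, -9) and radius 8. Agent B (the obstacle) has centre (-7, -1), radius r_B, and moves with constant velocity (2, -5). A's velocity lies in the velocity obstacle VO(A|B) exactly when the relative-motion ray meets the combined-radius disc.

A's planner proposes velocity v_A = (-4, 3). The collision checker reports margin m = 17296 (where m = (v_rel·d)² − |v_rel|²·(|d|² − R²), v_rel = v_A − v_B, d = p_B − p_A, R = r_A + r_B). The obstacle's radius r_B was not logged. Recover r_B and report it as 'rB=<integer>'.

m = 17296
d = (-12, 8);  v_rel = (-6, 8),  |v_rel|² = 100
v_rel×d = (-6)·(8) − (8)·(-12) = 48
since m = R²·100 − 48²:  R² = (2304 + 17296) / 100 = 196
R = √196 = 14  ⇒  r_B = 14 − 8 = 6

rB=6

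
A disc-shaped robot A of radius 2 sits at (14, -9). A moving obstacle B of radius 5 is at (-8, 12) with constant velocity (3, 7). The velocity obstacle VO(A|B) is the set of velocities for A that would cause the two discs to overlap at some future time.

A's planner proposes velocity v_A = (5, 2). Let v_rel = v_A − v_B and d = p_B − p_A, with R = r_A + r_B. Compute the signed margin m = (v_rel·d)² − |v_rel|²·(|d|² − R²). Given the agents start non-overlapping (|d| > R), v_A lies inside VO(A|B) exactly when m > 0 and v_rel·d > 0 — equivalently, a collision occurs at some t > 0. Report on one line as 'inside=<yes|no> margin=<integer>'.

d = (-22, 21),  |d|² = 925;  R = 2+5 = 7,  c = 925−7² = 876
v_rel = (2, -5),  |v_rel|² = 29;  v_rel·d = (2)·(-22) + (-5)·(21) = -149
29·t² + 298·t + 876 = 0  ⇒  m = (-149)² − 29·876 = -3203
m = -3203 < 0,  v_rel·d = -149 < 0  ⇒  outside

inside=no margin=-3203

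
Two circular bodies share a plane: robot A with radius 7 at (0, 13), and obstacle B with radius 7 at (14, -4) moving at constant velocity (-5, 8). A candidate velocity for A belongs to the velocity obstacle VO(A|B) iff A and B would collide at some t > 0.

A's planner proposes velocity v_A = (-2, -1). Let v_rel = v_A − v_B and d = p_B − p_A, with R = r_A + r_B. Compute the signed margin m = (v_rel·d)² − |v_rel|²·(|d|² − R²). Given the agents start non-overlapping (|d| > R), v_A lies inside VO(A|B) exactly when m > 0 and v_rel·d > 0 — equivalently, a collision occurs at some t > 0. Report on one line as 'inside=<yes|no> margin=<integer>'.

d = (14, -17),  |d|² = 485;  R = 7+7 = 14,  c = 485−14² = 289
v_rel = (3, -9),  |v_rel|² = 90;  v_rel·d = (3)·(14) + (-9)·(-17) = 195
90·t² − 390·t + 289 = 0  ⇒  m = 195² − 90·289 = 12015
m = 12015 > 0,  v_rel·d = 195 > 0  ⇒  inside

inside=yes margin=12015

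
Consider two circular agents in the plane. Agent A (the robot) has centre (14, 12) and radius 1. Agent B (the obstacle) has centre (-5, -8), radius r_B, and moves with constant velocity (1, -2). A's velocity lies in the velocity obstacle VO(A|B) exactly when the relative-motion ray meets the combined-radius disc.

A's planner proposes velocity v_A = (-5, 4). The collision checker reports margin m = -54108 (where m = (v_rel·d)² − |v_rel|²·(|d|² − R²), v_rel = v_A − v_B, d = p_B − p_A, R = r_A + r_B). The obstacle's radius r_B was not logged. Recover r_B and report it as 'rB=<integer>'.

m = -54108
d = (-19, -20);  v_rel = (-6, 6),  |v_rel|² = 72
v_rel×d = (-6)·(-20) − (6)·(-19) = 234
since m = R²·72 − 234²:  R² = (54756 + -54108) / 72 = 9
R = √9 = 3  ⇒  r_B = 3 − 1 = 2

rB=2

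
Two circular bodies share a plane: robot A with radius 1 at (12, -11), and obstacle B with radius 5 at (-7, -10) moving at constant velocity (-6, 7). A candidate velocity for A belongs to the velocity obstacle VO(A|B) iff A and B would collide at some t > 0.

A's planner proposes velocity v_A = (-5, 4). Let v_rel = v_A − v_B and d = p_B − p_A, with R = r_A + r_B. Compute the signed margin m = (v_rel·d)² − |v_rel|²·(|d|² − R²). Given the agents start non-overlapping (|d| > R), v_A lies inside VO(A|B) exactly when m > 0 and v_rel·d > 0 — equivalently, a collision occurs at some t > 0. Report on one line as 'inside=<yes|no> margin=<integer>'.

d = (-19, 1),  |d|² = 362;  R = 1+5 = 6,  c = 362−6² = 326
v_rel = (1, -3),  |v_rel|² = 10;  v_rel·d = (1)·(-19) + (-3)·(1) = -22
10·t² + 44·t + 326 = 0  ⇒  m = (-22)² − 10·326 = -2776
m = -2776 < 0,  v_rel·d = -22 < 0  ⇒  outside

inside=no margin=-2776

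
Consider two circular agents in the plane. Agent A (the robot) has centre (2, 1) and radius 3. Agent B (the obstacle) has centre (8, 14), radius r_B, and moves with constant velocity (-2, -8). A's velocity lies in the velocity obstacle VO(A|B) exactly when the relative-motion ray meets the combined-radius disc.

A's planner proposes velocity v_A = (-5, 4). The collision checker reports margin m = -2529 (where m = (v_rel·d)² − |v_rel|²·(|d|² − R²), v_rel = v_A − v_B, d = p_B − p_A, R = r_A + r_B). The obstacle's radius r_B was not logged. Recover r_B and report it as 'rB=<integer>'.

m = -2529
d = (6, 13);  v_rel = (-3, 12),  |v_rel|² = 153
v_rel×d = (-3)·(13) − (12)·(6) = -111
since m = R²·153 − (-111)²:  R² = (12321 + -2529) / 153 = 64
R = √64 = 8  ⇒  r_B = 8 − 3 = 5

rB=5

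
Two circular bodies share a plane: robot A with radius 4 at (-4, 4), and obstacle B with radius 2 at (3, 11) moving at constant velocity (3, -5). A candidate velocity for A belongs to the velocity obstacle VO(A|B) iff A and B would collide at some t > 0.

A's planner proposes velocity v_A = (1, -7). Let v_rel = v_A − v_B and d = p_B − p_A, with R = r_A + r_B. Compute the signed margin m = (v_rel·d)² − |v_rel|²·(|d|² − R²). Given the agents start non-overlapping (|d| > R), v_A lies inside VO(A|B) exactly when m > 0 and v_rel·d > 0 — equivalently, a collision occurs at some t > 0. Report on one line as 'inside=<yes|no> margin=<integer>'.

d = (7, 7),  |d|² = 98;  R = 4+2 = 6,  c = 98−6² = 62
v_rel = (-2, -2),  |v_rel|² = 8;  v_rel·d = (-2)·(7) + (-2)·(7) = -28
8·t² + 56·t + 62 = 0  ⇒  m = (-28)² − 8·62 = 288
m = 288 > 0,  v_rel·d = -28 < 0  ⇒  outside

inside=no margin=288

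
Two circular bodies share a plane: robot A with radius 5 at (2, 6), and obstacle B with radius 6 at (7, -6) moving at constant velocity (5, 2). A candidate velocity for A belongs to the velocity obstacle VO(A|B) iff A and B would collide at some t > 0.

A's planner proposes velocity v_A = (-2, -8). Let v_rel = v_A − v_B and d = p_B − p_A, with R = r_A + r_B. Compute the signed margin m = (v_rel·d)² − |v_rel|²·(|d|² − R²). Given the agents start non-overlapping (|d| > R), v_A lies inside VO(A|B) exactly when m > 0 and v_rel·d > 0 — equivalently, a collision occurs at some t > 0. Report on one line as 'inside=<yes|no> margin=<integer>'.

d = (5, -12),  |d|² = 169;  R = 5+6 = 11,  c = 169−11² = 48
v_rel = (-7, -10),  |v_rel|² = 149;  v_rel·d = (-7)·(5) + (-10)·(-12) = 85
149·t² − 170·t + 48 = 0  ⇒  m = 85² − 149·48 = 73
m = 73 > 0,  v_rel·d = 85 > 0  ⇒  inside

inside=yes margin=73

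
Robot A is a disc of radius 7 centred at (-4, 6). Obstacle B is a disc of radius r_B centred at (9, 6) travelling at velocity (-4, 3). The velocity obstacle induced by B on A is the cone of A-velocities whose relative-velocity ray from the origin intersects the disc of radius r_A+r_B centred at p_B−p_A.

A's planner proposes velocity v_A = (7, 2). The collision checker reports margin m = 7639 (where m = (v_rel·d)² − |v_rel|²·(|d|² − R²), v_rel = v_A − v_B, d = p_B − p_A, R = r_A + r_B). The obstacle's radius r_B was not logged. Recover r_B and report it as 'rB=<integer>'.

m = 7639
d = (13, 0);  v_rel = (11, -1),  |v_rel|² = 122
v_rel×d = (11)·(0) − (-1)·(13) = 13
since m = R²·122 − 13²:  R² = (169 + 7639) / 122 = 64
R = √64 = 8  ⇒  r_B = 8 − 7 = 1

rB=1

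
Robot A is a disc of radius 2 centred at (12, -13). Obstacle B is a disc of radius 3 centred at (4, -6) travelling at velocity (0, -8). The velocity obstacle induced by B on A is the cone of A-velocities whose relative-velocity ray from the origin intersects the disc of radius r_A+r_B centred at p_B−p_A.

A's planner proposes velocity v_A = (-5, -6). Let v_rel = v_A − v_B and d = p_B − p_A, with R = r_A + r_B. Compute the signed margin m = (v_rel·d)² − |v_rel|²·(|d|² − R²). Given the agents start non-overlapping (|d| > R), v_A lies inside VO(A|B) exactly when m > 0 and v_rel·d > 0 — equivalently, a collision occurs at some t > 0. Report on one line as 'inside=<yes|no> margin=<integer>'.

d = (-8, 7),  |d|² = 113;  R = 2+3 = 5,  c = 113−5² = 88
v_rel = (-5, 2),  |v_rel|² = 29;  v_rel·d = (-5)·(-8) + (2)·(7) = 54
29·t² − 108·t + 88 = 0  ⇒  m = 54² − 29·88 = 364
m = 364 > 0,  v_rel·d = 54 > 0  ⇒  inside

inside=yes margin=364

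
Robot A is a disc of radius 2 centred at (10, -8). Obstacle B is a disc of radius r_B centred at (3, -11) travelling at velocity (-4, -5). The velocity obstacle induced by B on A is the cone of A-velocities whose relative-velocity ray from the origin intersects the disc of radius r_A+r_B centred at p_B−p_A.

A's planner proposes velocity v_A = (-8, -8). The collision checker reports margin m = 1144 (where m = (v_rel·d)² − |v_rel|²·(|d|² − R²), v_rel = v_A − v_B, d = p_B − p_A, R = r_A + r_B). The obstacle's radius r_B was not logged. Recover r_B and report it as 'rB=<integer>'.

m = 1144
d = (-7, -3);  v_rel = (-4, -3),  |v_rel|² = 25
v_rel×d = (-4)·(-3) − (-3)·(-7) = -9
since m = R²·25 − (-9)²:  R² = (81 + 1144) / 25 = 49
R = √49 = 7  ⇒  r_B = 7 − 2 = 5

rB=5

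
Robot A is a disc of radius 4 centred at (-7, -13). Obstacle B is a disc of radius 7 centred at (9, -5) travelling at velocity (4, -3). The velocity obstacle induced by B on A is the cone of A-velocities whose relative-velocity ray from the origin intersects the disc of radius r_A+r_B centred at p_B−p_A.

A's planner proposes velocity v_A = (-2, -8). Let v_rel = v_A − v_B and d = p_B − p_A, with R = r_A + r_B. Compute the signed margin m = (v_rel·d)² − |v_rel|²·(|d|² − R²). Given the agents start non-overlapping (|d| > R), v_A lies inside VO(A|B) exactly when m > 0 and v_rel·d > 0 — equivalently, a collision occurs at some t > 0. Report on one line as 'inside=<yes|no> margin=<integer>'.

d = (16, 8),  |d|² = 320;  R = 4+7 = 11,  c = 320−11² = 199
v_rel = (-6, -5),  |v_rel|² = 61;  v_rel·d = (-6)·(16) + (-5)·(8) = -136
61·t² + 272·t + 199 = 0  ⇒  m = (-136)² − 61·199 = 6357
m = 6357 > 0,  v_rel·d = -136 < 0  ⇒  outside

inside=no margin=6357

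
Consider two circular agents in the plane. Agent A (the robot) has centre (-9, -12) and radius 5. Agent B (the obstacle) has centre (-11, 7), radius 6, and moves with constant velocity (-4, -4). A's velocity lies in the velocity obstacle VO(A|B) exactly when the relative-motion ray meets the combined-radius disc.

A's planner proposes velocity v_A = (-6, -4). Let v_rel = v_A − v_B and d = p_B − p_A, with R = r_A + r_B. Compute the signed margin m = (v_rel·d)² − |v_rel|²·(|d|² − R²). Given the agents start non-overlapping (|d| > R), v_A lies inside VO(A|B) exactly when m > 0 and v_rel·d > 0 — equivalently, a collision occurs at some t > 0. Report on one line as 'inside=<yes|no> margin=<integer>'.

d = (-2, 19),  |d|² = 365;  R = 5+6 = 11,  c = 365−11² = 244
v_rel = (-2, 0),  |v_rel|² = 4;  v_rel·d = (-2)·(-2) + (0)·(19) = 4
4·t² − 8·t + 244 = 0  ⇒  m = 4² − 4·244 = -960
m = -960 < 0,  v_rel·d = 4 > 0  ⇒  outside

inside=no margin=-960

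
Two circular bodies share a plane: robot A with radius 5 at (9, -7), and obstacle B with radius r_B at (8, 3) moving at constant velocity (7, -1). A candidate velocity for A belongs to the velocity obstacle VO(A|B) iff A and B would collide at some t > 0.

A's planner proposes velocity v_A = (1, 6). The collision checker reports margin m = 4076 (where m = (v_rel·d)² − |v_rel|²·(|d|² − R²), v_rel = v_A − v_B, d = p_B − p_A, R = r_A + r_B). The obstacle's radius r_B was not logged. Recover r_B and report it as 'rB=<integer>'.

m = 4076
d = (-1, 10);  v_rel = (-6, 7),  |v_rel|² = 85
v_rel×d = (-6)·(10) − (7)·(-1) = -53
since m = R²·85 − (-53)²:  R² = (2809 + 4076) / 85 = 81
R = √81 = 9  ⇒  r_B = 9 − 5 = 4

rB=4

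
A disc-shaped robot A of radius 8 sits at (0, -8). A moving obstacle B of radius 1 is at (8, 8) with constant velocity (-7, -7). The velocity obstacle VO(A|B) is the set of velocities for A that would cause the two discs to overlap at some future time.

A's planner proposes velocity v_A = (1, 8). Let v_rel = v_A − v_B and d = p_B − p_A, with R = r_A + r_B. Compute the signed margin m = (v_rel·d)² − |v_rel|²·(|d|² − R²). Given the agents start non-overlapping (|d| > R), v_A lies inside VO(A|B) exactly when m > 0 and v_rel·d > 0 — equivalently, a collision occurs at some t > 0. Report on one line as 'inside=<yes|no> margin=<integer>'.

d = (8, 16),  |d|² = 320;  R = 8+1 = 9,  c = 320−9² = 239
v_rel = (8, 15),  |v_rel|² = 289;  v_rel·d = (8)·(8) + (15)·(16) = 304
289·t² − 608·t + 239 = 0  ⇒  m = 304² − 289·239 = 23345
m = 23345 > 0,  v_rel·d = 304 > 0  ⇒  inside

inside=yes margin=23345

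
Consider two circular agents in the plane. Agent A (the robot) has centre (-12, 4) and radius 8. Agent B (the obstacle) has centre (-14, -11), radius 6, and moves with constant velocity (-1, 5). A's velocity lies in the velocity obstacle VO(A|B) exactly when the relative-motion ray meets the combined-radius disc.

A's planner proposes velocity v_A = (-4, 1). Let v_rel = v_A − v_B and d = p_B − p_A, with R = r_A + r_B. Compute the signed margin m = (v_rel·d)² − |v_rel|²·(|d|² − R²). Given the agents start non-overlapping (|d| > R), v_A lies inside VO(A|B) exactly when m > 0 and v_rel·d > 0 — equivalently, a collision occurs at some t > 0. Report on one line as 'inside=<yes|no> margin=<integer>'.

d = (-2, -15),  |d|² = 229;  R = 8+6 = 14,  c = 229−14² = 33
v_rel = (-3, -4),  |v_rel|² = 25;  v_rel·d = (-3)·(-2) + (-4)·(-15) = 66
25·t² − 132·t + 33 = 0  ⇒  m = 66² − 25·33 = 3531
m = 3531 > 0,  v_rel·d = 66 > 0  ⇒  inside

inside=yes margin=3531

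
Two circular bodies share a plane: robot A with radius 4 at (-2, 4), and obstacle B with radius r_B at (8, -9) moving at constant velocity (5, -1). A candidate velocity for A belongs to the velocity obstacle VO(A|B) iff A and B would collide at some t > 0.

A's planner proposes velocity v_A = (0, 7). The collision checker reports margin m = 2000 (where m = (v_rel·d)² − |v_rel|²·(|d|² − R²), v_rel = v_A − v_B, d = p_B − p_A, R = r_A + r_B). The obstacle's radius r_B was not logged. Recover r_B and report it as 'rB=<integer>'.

m = 2000
d = (10, -13);  v_rel = (-5, 8),  |v_rel|² = 89
v_rel×d = (-5)·(-13) − (8)·(10) = -15
since m = R²·89 − (-15)²:  R² = (225 + 2000) / 89 = 25
R = √25 = 5  ⇒  r_B = 5 − 4 = 1

rB=1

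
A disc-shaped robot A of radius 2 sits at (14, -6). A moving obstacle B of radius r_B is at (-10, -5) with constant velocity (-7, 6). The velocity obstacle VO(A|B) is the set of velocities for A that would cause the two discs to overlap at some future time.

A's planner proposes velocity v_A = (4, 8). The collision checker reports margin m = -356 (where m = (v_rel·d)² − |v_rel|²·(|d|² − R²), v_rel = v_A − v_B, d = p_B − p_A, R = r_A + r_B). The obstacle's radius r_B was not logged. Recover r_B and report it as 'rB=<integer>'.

m = -356
d = (-24, 1);  v_rel = (11, 2),  |v_rel|² = 125
v_rel×d = (11)·(1) − (2)·(-24) = 59
since m = R²·125 − 59²:  R² = (3481 + -356) / 125 = 25
R = √25 = 5  ⇒  r_B = 5 − 2 = 3

rB=3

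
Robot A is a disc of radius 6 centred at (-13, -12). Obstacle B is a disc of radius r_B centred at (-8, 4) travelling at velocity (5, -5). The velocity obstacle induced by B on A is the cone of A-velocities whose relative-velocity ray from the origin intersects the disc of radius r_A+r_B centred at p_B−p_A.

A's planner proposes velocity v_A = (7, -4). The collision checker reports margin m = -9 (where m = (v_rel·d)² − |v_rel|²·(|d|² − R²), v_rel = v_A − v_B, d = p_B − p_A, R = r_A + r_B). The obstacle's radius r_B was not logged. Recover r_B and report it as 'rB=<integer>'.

m = -9
d = (5, 16);  v_rel = (2, 1),  |v_rel|² = 5
v_rel×d = (2)·(16) − (1)·(5) = 27
since m = R²·5 − 27²:  R² = (729 + -9) / 5 = 144
R = √144 = 12  ⇒  r_B = 12 − 6 = 6

rB=6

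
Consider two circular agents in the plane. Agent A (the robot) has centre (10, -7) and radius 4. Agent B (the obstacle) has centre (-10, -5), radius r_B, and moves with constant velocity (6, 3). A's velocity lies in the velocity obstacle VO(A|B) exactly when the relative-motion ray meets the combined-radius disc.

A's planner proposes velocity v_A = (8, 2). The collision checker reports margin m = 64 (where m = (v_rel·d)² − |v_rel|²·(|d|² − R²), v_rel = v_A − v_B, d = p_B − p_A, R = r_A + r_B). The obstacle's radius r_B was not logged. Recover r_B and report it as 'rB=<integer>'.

m = 64
d = (-20, 2);  v_rel = (2, -1),  |v_rel|² = 5
v_rel×d = (2)·(2) − (-1)·(-20) = -16
since m = R²·5 − (-16)²:  R² = (256 + 64) / 5 = 64
R = √64 = 8  ⇒  r_B = 8 − 4 = 4

rB=4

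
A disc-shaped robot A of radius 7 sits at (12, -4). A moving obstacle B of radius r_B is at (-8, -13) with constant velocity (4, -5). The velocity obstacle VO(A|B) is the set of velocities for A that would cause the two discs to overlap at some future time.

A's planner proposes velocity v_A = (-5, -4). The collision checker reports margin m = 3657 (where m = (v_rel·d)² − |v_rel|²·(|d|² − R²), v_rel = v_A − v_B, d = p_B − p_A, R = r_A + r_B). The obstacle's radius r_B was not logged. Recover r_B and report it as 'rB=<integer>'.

m = 3657
d = (-20, -9);  v_rel = (-9, 1),  |v_rel|² = 82
v_rel×d = (-9)·(-9) − (1)·(-20) = 101
since m = R²·82 − 101²:  R² = (10201 + 3657) / 82 = 169
R = √169 = 13  ⇒  r_B = 13 − 7 = 6

rB=6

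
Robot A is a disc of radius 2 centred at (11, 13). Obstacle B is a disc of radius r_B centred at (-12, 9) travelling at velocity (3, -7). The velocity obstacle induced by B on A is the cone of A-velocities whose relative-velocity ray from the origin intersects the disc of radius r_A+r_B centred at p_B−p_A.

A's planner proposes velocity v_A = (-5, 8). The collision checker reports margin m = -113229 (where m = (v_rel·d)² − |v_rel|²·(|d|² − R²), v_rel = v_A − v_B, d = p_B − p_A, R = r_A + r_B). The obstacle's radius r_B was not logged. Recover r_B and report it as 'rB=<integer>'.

m = -113229
d = (-23, -4);  v_rel = (-8, 15),  |v_rel|² = 289
v_rel×d = (-8)·(-4) − (15)·(-23) = 377
since m = R²·289 − 377²:  R² = (142129 + -113229) / 289 = 100
R = √100 = 10  ⇒  r_B = 10 − 2 = 8

rB=8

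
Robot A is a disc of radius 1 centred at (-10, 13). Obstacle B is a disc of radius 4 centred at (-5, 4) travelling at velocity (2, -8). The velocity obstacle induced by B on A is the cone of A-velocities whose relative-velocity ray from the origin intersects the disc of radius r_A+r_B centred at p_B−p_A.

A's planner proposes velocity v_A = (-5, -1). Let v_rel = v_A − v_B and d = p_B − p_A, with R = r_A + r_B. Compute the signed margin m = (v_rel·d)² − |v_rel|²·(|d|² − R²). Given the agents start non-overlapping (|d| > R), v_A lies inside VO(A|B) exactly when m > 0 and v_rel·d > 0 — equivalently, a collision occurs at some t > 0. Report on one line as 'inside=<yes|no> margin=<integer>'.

d = (5, -9),  |d|² = 106;  R = 1+4 = 5,  c = 106−5² = 81
v_rel = (-7, 7),  |v_rel|² = 98;  v_rel·d = (-7)·(5) + (7)·(-9) = -98
98·t² + 196·t + 81 = 0  ⇒  m = (-98)² − 98·81 = 1666
m = 1666 > 0,  v_rel·d = -98 < 0  ⇒  outside

inside=no margin=1666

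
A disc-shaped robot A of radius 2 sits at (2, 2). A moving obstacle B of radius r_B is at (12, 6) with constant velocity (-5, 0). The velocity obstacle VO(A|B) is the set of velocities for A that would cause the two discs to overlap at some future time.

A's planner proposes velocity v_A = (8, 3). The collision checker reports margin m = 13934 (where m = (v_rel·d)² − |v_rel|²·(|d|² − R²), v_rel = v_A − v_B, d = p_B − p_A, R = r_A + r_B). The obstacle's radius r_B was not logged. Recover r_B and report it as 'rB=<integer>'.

m = 13934
d = (10, 4);  v_rel = (13, 3),  |v_rel|² = 178
v_rel×d = (13)·(4) − (3)·(10) = 22
since m = R²·178 − 22²:  R² = (484 + 13934) / 178 = 81
R = √81 = 9  ⇒  r_B = 9 − 2 = 7

rB=7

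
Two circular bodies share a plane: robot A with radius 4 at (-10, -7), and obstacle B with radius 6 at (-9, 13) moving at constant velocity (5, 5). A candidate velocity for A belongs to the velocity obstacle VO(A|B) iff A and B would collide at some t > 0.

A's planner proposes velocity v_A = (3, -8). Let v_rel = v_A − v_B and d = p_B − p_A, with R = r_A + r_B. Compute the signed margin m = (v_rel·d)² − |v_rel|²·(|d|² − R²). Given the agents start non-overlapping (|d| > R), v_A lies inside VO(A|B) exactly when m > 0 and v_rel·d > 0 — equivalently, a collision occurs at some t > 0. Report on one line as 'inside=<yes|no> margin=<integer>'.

d = (1, 20),  |d|² = 401;  R = 4+6 = 10,  c = 401−10² = 301
v_rel = (-2, -13),  |v_rel|² = 173;  v_rel·d = (-2)·(1) + (-13)·(20) = -262
173·t² + 524·t + 301 = 0  ⇒  m = (-262)² − 173·301 = 16571
m = 16571 > 0,  v_rel·d = -262 < 0  ⇒  outside

inside=no margin=16571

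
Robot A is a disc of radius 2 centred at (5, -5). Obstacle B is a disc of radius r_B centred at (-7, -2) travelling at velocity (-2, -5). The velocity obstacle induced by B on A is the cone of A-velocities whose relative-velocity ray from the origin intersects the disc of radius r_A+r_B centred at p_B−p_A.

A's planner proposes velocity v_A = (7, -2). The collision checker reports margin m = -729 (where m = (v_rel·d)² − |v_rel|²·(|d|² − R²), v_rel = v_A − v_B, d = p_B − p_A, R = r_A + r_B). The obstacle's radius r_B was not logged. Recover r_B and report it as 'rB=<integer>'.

m = -729
d = (-12, 3);  v_rel = (9, 3),  |v_rel|² = 90
v_rel×d = (9)·(3) − (3)·(-12) = 63
since m = R²·90 − 63²:  R² = (3969 + -729) / 90 = 36
R = √36 = 6  ⇒  r_B = 6 − 2 = 4

rB=4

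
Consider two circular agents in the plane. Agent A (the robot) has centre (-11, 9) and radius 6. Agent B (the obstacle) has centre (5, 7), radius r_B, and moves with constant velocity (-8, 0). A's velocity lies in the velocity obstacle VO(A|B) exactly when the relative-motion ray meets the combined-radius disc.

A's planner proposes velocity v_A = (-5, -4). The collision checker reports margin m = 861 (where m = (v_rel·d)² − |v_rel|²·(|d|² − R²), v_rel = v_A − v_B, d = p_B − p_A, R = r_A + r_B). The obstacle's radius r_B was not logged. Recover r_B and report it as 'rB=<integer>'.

m = 861
d = (16, -2);  v_rel = (3, -4),  |v_rel|² = 25
v_rel×d = (3)·(-2) − (-4)·(16) = 58
since m = R²·25 − 58²:  R² = (3364 + 861) / 25 = 169
R = √169 = 13  ⇒  r_B = 13 − 6 = 7

rB=7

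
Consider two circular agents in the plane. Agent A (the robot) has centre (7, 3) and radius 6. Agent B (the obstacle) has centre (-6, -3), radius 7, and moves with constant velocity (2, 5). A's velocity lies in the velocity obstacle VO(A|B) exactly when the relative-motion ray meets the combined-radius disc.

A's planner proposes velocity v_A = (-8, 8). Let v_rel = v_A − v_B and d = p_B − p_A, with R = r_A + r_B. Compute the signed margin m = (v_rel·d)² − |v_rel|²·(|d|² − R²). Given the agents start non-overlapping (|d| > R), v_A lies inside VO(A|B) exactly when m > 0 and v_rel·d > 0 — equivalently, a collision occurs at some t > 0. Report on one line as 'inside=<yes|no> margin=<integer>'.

d = (-13, -6),  |d|² = 205;  R = 6+7 = 13,  c = 205−13² = 36
v_rel = (-10, 3),  |v_rel|² = 109;  v_rel·d = (-10)·(-13) + (3)·(-6) = 112
109·t² − 224·t + 36 = 0  ⇒  m = 112² − 109·36 = 8620
m = 8620 > 0,  v_rel·d = 112 > 0  ⇒  inside

inside=yes margin=8620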